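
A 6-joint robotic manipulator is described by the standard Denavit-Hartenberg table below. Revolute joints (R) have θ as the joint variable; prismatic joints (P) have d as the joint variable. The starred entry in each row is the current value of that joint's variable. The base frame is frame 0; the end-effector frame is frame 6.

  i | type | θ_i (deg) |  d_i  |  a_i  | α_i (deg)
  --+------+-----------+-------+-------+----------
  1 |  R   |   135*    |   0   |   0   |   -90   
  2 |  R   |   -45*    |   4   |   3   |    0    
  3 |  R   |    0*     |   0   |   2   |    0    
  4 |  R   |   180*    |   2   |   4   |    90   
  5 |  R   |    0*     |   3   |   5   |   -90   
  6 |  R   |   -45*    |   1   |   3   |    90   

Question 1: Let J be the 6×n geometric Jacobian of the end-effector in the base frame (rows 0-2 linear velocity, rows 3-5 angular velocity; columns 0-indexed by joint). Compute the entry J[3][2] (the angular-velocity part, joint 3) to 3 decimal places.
axis z_2 = (-0.7071,-0.7071,0.0000); lever o_n−o_2 = (-0.1213,-4.1213,-10.0711)
cross product → J_v[:, 2] = (7.1213,-7.1213,2.8284)
J_ω[:, 2] = z_2
entry J[3][2] = -0.7071

-0.707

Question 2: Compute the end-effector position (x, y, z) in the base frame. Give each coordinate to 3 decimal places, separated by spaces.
-4.450 -5.450 -7.950

after link 1: o_1 = (0.0000, 0.0000, 0.0000)
after link 2: o_2 = (-4.3284, -1.3284, 2.1213)
after link 3: o_3 = (-5.3284, -0.3284, 3.5355)
after link 4: o_4 = (-4.7426, -3.7426, 0.7071)
after link 5: o_5 = (-3.7426, -4.7426, -4.9497)
after link 6: o_6 = (-4.4497, -5.4497, -7.9497)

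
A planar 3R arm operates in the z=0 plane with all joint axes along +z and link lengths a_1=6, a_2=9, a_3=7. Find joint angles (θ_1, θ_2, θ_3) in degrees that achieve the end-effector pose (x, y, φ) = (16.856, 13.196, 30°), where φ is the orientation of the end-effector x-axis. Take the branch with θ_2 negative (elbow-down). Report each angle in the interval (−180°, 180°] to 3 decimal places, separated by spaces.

60.008 -30.012 0.004

wrist centre = target − a_3·(cos φ, sin φ) = (10.7938, 9.6960)
cos θ_2 = (210.5190−6²−9²)/(2·6·9) = 0.8659; θ_2 = -30.0124° (elbow-down)
β = atan2(9.6960,10.7938) = 41.9331°; ψ = atan2(-4.5017,13.7933) = -18.0751°
θ_1 = β − ψ = 60.0082°
θ_3 = φ − θ_1 − θ_2 = 0.0043° (wrapped to (-180°,180°])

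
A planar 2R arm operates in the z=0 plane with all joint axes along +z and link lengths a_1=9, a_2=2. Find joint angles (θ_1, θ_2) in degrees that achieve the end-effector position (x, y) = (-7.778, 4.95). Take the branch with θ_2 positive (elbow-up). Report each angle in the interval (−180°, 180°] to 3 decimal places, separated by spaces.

cos θ_2 = (84.9998−9²−2²)/(2·9·2) = -0.0000; θ_2 = 90.0003° (elbow-up)
β = atan2(4.9500,-7.7780) = 147.5269°; ψ = atan2(2.0000,9.0000) = 12.5288°
θ_1 = β − ψ = 134.9981°

134.998 90.000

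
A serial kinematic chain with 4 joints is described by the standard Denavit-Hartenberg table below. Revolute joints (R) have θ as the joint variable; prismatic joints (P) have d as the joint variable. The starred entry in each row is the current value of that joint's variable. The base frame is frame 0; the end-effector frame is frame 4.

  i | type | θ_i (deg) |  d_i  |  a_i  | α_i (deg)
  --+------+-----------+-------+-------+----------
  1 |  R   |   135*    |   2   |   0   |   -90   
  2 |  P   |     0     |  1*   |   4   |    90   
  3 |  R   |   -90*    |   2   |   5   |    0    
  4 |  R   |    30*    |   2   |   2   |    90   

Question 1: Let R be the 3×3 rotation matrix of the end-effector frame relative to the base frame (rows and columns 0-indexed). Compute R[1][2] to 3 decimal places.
End-effector z-axis (col 2 of R) = (0.9659,-0.2588,0.0000)
R[1][2] = -0.2588

-0.259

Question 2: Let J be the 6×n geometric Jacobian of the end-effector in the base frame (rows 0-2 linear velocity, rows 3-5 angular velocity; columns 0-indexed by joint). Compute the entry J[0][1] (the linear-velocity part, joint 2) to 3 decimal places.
prismatic axis z_1 = (-0.7071,-0.7071,0.0000)
J_v[:, 1] = z_1; J_ω[:, 1] = (0,0,0)
entry J[0][1] = -0.7071

-0.707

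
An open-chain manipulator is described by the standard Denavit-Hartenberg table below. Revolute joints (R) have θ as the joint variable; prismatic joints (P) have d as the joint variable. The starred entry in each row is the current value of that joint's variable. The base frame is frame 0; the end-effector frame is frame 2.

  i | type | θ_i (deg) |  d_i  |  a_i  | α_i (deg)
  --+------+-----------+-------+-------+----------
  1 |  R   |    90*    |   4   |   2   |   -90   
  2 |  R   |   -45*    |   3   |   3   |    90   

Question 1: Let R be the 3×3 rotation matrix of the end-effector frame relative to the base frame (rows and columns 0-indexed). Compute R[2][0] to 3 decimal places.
End-effector x-axis (col 0 of R) = (0.0000,0.7071,0.7071)
R[2][0] = 0.7071

0.707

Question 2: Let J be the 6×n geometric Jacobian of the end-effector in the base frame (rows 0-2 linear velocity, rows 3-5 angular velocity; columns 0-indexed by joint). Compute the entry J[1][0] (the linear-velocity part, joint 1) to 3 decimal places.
axis z_0 = ẑ; lever o_n−o_0 = (-3.0000,4.1213,6.1213)
cross product → J_v[:, 0] = (-4.1213,-3.0000,0.0000)
J_ω[:, 0] = z_0
entry J[1][0] = -3.0000

-3.000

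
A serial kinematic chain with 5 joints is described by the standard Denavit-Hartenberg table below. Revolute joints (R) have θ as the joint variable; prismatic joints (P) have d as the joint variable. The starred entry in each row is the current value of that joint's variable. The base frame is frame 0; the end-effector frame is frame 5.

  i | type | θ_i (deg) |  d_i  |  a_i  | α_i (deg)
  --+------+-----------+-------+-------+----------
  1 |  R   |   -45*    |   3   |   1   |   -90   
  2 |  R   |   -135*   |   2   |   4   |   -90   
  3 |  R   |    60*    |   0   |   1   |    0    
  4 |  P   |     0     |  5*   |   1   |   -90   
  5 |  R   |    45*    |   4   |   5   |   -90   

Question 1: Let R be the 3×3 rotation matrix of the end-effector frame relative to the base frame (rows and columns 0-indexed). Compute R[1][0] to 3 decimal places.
End-effector x-axis (col 0 of R) = (-0.9633,0.0973,-0.2500)
R[1][0] = 0.0973

0.097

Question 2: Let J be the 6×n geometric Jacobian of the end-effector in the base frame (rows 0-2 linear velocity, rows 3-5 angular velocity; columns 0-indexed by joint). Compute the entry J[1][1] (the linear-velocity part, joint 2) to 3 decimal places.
-2.384

axis z_1 = (0.7071,0.7071,0.0000); lever o_n−o_1 = (-4.3094,-2.4702,3.3716)
cross product → J_v[:, 1] = (2.3841,-2.3841,1.3005)
J_ω[:, 1] = z_1
entry J[1][1] = -2.3841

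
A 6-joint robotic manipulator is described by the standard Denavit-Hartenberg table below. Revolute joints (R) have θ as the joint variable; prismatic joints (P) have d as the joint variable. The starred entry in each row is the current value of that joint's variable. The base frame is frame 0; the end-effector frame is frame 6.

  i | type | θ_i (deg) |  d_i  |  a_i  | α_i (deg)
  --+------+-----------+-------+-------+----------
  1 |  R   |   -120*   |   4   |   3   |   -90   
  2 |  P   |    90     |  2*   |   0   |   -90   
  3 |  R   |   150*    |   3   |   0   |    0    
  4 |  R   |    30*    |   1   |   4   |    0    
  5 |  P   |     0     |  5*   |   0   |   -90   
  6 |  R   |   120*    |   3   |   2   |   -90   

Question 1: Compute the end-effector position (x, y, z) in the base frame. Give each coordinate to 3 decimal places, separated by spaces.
6.464 1.196 7.000

after link 1: o_1 = (-1.5000, -2.5981, 4.0000)
after link 2: o_2 = (0.2321, -3.5981, 4.0000)
after link 3: o_3 = (1.7321, -1.0000, 4.0000)
after link 4: o_4 = (2.2321, -0.1340, 8.0000)
after link 5: o_5 = (4.7321, 4.1962, 8.0000)
after link 6: o_6 = (6.4641, 1.1962, 7.0000)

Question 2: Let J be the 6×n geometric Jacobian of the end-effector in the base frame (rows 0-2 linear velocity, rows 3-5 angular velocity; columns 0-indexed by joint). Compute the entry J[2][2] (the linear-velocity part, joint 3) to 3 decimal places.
-3.000

axis z_2 = (0.5000,0.8660,-0.0000); lever o_n−o_2 = (6.2321,4.7942,3.0000)
cross product → J_v[:, 2] = (2.5981,-1.5000,-3.0000)
J_ω[:, 2] = z_2
entry J[2][2] = -3.0000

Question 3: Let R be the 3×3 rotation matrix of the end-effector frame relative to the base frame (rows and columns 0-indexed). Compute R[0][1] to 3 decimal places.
End-effector y-axis (col 1 of R) = (-0.8660,0.5000,-0.0000)
R[0][1] = -0.8660

-0.866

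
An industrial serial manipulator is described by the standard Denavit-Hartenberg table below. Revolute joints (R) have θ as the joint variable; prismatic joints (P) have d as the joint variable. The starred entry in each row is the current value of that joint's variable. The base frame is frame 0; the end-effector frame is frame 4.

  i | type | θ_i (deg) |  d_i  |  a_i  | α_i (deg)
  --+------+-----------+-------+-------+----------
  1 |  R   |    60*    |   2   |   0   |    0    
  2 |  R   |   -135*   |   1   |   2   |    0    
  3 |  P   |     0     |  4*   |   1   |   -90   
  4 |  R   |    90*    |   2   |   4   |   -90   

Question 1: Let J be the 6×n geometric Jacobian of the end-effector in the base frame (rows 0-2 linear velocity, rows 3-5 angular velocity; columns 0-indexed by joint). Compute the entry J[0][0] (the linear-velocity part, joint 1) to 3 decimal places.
axis z_0 = ẑ; lever o_n−o_0 = (2.7083,-2.3801,3.0000)
cross product → J_v[:, 0] = (2.3801,2.7083,-0.0000)
J_ω[:, 0] = z_0
entry J[0][0] = 2.3801

2.380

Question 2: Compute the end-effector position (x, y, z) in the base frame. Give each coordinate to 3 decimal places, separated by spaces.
2.708 -2.380 3.000

after link 1: o_1 = (0.0000, 0.0000, 2.0000)
after link 2: o_2 = (0.5176, -1.9319, 3.0000)
after link 3: o_3 = (0.7765, -2.8978, 7.0000)
after link 4: o_4 = (2.7083, -2.3801, 3.0000)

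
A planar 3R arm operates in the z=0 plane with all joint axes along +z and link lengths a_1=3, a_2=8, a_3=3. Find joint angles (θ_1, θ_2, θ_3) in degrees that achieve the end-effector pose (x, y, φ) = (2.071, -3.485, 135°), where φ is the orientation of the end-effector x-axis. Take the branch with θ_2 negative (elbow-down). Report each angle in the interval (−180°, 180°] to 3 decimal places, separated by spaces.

wrist centre = target − a_3·(cos φ, sin φ) = (4.1923, -5.6063)
cos θ_2 = (49.0064−3²−8²)/(2·3·8) = -0.4999; θ_2 = -119.9912° (elbow-down)
β = atan2(-5.6063,4.1923) = -53.2114°; ψ = atan2(-6.9288,-0.9989) = -98.2039°
θ_1 = β − ψ = 44.9925°
θ_3 = φ − θ_1 − θ_2 = -150.0012° (wrapped to (-180°,180°])

44.992 -119.991 -150.001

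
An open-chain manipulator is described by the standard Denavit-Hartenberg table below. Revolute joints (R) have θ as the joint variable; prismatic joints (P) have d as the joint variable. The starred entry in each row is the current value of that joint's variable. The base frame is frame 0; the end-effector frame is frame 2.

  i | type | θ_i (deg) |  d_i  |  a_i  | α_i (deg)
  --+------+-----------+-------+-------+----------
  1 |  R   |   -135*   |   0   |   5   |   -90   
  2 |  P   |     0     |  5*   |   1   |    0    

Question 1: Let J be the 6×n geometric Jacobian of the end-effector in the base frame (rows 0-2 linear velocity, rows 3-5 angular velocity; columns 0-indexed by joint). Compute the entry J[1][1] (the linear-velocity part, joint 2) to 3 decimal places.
-0.707

prismatic axis z_1 = (0.7071,-0.7071,0.0000)
J_v[:, 1] = z_1; J_ω[:, 1] = (0,0,0)
entry J[1][1] = -0.7071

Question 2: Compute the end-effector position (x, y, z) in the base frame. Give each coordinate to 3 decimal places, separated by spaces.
-0.707 -7.778 0.000

after link 1: o_1 = (-3.5355, -3.5355, 0.0000)
after link 2: o_2 = (-0.7071, -7.7782, 0.0000)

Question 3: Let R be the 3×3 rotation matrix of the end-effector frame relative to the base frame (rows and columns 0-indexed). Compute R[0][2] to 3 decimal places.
0.707

End-effector z-axis (col 2 of R) = (0.7071,-0.7071,0.0000)
R[0][2] = 0.7071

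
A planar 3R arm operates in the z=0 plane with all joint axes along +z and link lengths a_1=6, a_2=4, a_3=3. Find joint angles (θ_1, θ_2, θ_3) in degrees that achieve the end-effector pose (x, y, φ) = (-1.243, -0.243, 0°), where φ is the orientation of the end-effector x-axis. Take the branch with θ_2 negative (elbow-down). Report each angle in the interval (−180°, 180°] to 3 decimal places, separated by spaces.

-134.995 -134.995 -90.010

wrist centre = target − a_3·(cos φ, sin φ) = (-4.2430, -0.2430)
cos θ_2 = (18.0621−6²−4²)/(2·6·4) = -0.7070; θ_2 = -134.9946° (elbow-down)
β = atan2(-0.2430,-4.2430) = -176.7222°; ψ = atan2(-2.8287,3.1718) = -41.7271°
θ_1 = β − ψ = -134.9951°
θ_3 = φ − θ_1 − θ_2 = -90.0103° (wrapped to (-180°,180°])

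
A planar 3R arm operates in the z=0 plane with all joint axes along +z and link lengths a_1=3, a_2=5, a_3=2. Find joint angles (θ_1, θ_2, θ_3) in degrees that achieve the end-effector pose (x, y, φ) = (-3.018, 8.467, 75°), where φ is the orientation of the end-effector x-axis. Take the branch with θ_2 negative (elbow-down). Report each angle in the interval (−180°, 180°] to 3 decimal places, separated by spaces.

146.834 -45.012 -26.822

wrist centre = target − a_3·(cos φ, sin φ) = (-3.5356, 6.5351)
cos θ_2 = (55.2089−3²−5²)/(2·3·5) = 0.7070; θ_2 = -45.0116° (elbow-down)
β = atan2(6.5351,-3.5356) = 118.4142°; ψ = atan2(-3.5363,6.5348) = -28.4196°
θ_1 = β − ψ = 146.8338°
θ_3 = φ − θ_1 − θ_2 = -26.8222° (wrapped to (-180°,180°])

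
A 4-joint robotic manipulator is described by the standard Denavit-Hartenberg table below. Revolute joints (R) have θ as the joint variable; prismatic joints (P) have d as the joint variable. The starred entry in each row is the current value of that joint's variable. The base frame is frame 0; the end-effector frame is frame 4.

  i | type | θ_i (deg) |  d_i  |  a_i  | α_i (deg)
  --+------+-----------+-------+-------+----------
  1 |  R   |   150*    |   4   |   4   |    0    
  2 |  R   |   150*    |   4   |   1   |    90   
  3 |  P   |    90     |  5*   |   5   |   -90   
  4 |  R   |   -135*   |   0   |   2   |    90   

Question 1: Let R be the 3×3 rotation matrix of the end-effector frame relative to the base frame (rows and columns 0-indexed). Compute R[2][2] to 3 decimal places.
End-effector z-axis (col 2 of R) = (0.6124,0.3536,-0.7071)
R[2][2] = -0.7071

-0.707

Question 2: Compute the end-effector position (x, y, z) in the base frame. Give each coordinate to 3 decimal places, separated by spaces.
-8.519 -2.073 11.586

after link 1: o_1 = (-3.4641, 2.0000, 4.0000)
after link 2: o_2 = (-2.9641, 1.1340, 8.0000)
after link 3: o_3 = (-7.2942, -1.3660, 13.0000)
after link 4: o_4 = (-8.5190, -2.0731, 11.5858)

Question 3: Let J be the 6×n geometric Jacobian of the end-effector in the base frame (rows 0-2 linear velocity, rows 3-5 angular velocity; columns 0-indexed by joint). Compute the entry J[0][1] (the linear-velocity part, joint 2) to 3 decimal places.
axis z_1 = (0.0000,0.0000,1.0000); lever o_n−o_1 = (-5.0549,-4.0731,7.5858)
cross product → J_v[:, 1] = (4.0731,-5.0549,0.0000)
J_ω[:, 1] = z_1
entry J[0][1] = 4.0731

4.073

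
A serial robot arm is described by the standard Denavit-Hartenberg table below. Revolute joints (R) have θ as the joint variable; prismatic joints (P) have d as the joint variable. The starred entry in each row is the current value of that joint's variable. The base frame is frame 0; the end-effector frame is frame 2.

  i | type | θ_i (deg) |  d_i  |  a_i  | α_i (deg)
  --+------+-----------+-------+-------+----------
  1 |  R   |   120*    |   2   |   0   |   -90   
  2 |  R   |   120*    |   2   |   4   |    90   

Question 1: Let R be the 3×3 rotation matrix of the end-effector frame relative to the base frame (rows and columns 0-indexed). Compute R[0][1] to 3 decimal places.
End-effector y-axis (col 1 of R) = (-0.8660,-0.5000,0.0000)
R[0][1] = -0.8660

-0.866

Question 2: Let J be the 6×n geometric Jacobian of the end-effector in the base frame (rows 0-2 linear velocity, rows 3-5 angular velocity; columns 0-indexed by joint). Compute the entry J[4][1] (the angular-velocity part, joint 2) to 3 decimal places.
-0.500

axis z_1 = (-0.8660,-0.5000,0.0000); lever o_n−o_1 = (-0.7321,-2.7321,-3.4641)
cross product → J_v[:, 1] = (1.7321,-3.0000,2.0000)
J_ω[:, 1] = z_1
entry J[4][1] = -0.5000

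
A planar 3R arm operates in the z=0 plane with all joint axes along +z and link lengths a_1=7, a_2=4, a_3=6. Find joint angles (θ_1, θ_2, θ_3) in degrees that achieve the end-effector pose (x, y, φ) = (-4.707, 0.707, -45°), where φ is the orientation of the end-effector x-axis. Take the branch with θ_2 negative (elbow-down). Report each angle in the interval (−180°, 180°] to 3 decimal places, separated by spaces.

167.111 -45.004 -167.107

wrist centre = target − a_3·(cos φ, sin φ) = (-8.9496, 4.9496)
cos θ_2 = (104.5950−7²−4²)/(2·7·4) = 0.7071; θ_2 = -45.0043° (elbow-down)
β = atan2(4.9496,-8.9496) = 151.0550°; ψ = atan2(-2.8286,9.8282) = -16.0562°
θ_1 = β − ψ = 167.1112°
θ_3 = φ − θ_1 − θ_2 = -167.1070° (wrapped to (-180°,180°])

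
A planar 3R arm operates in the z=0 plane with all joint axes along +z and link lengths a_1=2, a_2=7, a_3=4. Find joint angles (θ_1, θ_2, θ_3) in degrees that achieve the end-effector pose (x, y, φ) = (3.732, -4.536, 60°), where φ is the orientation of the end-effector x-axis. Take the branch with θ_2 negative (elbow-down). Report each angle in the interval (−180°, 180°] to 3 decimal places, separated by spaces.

-30.003 -59.997 150.000

wrist centre = target − a_3·(cos φ, sin φ) = (1.7320, -8.0001)
cos θ_2 = (67.0014−2²−7²)/(2·2·7) = 0.5001; θ_2 = -59.9966° (elbow-down)
β = atan2(-8.0001,1.7320) = -77.7841°; ψ = atan2(-6.0620,5.5004) = -47.7808°
θ_1 = β − ψ = -30.0034°
θ_3 = φ − θ_1 − θ_2 = 149.9999° (wrapped to (-180°,180°])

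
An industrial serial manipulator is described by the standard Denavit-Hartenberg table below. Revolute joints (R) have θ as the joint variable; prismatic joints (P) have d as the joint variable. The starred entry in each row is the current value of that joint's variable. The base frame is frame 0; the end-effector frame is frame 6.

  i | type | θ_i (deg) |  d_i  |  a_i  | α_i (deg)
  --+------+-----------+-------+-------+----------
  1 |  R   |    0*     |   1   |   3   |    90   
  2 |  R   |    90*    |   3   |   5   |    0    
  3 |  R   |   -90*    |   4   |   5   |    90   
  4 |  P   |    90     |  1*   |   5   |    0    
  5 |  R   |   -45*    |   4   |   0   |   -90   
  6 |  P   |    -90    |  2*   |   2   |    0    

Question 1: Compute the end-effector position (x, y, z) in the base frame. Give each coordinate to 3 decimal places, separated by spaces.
after link 1: o_1 = (3.0000, 0.0000, 1.0000)
after link 2: o_2 = (3.0000, -3.0000, 6.0000)
after link 3: o_3 = (8.0000, -7.0000, 6.0000)
after link 4: o_4 = (8.0000, -12.0000, 5.0000)
after link 5: o_5 = (8.0000, -12.0000, 1.0000)
after link 6: o_6 = (6.5858, -13.4142, -1.0000)

6.586 -13.414 -1.000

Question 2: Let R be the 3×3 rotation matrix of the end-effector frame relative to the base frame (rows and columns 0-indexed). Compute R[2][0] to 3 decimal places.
End-effector x-axis (col 0 of R) = (0.0000,-0.0000,-1.0000)
R[2][0] = -1.0000

-1.000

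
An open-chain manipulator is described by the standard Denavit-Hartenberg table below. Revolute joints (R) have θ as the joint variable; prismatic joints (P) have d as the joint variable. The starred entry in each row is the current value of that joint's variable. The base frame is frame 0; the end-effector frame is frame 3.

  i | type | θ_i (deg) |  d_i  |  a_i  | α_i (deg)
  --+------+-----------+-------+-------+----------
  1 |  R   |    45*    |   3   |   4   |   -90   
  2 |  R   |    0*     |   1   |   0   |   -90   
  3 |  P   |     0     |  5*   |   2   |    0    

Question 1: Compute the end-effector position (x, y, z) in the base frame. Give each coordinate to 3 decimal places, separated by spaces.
after link 1: o_1 = (2.8284, 2.8284, 3.0000)
after link 2: o_2 = (2.1213, 3.5355, 3.0000)
after link 3: o_3 = (3.5355, 4.9497, -2.0000)

3.536 4.950 -2.000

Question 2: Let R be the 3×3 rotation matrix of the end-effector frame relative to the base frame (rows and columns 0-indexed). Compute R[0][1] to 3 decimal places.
End-effector y-axis (col 1 of R) = (0.7071,-0.7071,-0.0000)
R[0][1] = 0.7071

0.707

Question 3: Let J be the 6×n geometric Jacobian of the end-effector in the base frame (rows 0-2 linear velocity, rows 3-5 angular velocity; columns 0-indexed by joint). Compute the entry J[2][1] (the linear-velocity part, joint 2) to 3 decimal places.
axis z_1 = (-0.7071,0.7071,0.0000); lever o_n−o_1 = (0.7071,2.1213,-5.0000)
cross product → J_v[:, 1] = (-3.5355,-3.5355,-2.0000)
J_ω[:, 1] = z_1
entry J[2][1] = -2.0000

-2.000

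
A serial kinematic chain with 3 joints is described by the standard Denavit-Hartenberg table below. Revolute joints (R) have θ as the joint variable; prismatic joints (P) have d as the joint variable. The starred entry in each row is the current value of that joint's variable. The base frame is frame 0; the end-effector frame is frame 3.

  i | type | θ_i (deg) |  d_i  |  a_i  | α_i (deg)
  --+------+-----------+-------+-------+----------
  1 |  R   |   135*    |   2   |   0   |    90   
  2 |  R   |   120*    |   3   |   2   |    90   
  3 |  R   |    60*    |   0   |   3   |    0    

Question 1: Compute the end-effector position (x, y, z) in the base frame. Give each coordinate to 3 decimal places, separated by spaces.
after link 1: o_1 = (0.0000, 0.0000, 2.0000)
after link 2: o_2 = (2.8284, 1.4142, 3.7321)
after link 3: o_3 = (5.1959, 2.7210, 5.0311)

5.196 2.721 5.031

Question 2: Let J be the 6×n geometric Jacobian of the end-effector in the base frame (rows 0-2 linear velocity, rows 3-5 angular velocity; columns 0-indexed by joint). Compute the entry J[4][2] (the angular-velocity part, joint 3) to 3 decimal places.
0.612

axis z_2 = (-0.6124,0.6124,0.5000); lever o_n−o_2 = (2.3674,1.3068,1.2990)
cross product → J_v[:, 2] = (0.1421,1.9792,-2.2500)
J_ω[:, 2] = z_2
entry J[4][2] = 0.6124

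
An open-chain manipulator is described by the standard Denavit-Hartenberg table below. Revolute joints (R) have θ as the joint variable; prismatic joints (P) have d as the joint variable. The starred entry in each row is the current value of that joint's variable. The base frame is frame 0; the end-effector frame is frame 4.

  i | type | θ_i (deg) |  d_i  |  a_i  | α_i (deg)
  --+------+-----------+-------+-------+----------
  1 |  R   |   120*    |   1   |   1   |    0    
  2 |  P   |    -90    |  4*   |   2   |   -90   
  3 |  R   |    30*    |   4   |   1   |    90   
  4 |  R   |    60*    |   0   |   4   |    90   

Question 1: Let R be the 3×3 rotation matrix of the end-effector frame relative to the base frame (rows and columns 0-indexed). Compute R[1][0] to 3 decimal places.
0.967

End-effector x-axis (col 0 of R) = (-0.0580,0.9665,-0.2500)
R[1][0] = 0.9665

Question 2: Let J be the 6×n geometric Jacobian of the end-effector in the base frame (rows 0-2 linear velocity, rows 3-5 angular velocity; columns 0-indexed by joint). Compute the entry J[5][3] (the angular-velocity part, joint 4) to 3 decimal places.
axis z_3 = (0.4330,0.2500,0.8660); lever o_n−o_3 = (-0.2321,3.8660,-1.0000)
cross product → J_v[:, 3] = (-3.5981,0.2321,1.7321)
J_ω[:, 3] = z_3
entry J[5][3] = 0.8660

0.866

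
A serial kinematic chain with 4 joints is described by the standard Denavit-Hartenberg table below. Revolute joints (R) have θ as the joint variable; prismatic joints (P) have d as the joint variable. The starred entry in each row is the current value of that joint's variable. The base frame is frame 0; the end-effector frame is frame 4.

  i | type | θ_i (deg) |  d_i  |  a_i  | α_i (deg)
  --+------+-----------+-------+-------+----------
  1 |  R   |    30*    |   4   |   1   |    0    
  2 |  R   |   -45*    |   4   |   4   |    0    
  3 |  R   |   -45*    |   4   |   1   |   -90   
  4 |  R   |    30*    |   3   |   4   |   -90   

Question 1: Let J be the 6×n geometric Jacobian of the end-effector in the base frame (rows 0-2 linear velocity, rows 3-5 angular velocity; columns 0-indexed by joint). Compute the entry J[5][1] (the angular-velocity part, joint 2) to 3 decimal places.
axis z_1 = (0.0000,0.0000,1.0000); lever o_n−o_1 = (8.6938,-3.4013,6.0000)
cross product → J_v[:, 1] = (3.4013,8.6938,-0.0000)
J_ω[:, 1] = z_1
entry J[5][1] = 1.0000

1.000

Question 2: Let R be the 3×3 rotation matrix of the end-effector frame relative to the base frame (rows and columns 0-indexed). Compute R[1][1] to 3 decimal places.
End-effector y-axis (col 1 of R) = (-0.8660,-0.5000,-0.0000)
R[1][1] = -0.5000

-0.500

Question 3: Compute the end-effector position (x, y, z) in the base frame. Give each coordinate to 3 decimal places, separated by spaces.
9.560 -2.901 10.000

after link 1: o_1 = (0.8660, 0.5000, 4.0000)
after link 2: o_2 = (4.7297, -0.5353, 8.0000)
after link 3: o_3 = (5.2297, -1.4013, 12.0000)
after link 4: o_4 = (9.5599, -2.9013, 10.0000)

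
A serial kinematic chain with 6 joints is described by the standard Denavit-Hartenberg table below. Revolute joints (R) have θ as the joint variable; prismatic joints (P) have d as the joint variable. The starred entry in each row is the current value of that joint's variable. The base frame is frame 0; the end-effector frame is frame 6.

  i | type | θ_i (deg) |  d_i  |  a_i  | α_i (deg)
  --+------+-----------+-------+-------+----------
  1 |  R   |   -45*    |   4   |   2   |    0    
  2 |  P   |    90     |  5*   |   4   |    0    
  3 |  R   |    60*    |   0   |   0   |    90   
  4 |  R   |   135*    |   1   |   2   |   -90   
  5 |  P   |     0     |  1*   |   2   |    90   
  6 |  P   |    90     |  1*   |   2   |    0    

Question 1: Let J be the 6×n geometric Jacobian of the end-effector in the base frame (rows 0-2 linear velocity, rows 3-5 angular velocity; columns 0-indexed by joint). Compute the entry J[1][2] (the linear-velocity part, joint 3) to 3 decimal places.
3.213

axis z_2 = (0.0000,0.0000,1.0000); lever o_n−o_2 = (3.2129,-4.2635,0.7071)
cross product → J_v[:, 2] = (4.2635,3.2129,-0.0000)
J_ω[:, 2] = z_2
entry J[1][2] = 3.2129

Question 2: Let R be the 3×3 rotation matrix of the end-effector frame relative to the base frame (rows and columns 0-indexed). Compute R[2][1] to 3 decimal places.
-0.707

End-effector y-axis (col 1 of R) = (-0.1830,0.6830,-0.7071)
R[2][1] = -0.7071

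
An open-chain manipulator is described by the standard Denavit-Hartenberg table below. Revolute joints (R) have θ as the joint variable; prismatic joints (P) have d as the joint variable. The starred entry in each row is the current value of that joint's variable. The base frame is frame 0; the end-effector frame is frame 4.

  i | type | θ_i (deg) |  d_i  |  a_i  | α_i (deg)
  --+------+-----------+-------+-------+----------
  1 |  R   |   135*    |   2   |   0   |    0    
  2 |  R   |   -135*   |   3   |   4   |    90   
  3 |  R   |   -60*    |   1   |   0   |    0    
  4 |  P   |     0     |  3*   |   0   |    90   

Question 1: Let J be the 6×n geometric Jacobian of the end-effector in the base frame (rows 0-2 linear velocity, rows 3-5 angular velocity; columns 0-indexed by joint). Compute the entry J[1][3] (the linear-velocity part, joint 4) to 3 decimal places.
-1.000

prismatic axis z_3 = (0.0000,-1.0000,0.0000)
J_v[:, 3] = z_3; J_ω[:, 3] = (0,0,0)
entry J[1][3] = -1.0000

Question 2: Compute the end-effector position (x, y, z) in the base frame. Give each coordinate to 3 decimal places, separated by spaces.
after link 1: o_1 = (0.0000, 0.0000, 2.0000)
after link 2: o_2 = (4.0000, 0.0000, 5.0000)
after link 3: o_3 = (4.0000, -1.0000, 5.0000)
after link 4: o_4 = (4.0000, -4.0000, 5.0000)

4.000 -4.000 5.000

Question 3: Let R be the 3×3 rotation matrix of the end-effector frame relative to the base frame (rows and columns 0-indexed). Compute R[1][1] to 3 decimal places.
-1.000

End-effector y-axis (col 1 of R) = (0.0000,-1.0000,0.0000)
R[1][1] = -1.0000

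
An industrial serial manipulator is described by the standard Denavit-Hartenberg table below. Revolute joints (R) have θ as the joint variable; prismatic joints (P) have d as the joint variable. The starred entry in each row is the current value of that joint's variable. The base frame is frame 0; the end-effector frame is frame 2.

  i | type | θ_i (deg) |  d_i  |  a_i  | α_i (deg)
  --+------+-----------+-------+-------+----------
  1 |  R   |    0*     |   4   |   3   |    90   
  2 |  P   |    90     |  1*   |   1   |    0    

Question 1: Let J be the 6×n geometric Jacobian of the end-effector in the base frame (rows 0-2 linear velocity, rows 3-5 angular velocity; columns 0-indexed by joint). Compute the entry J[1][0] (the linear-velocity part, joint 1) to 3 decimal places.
axis z_0 = ẑ; lever o_n−o_0 = (3.0000,-1.0000,5.0000)
cross product → J_v[:, 0] = (1.0000,3.0000,-0.0000)
J_ω[:, 0] = z_0
entry J[1][0] = 3.0000

3.000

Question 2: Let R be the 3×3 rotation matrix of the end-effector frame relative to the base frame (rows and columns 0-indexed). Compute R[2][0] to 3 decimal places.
1.000

End-effector x-axis (col 0 of R) = (0.0000,0.0000,1.0000)
R[2][0] = 1.0000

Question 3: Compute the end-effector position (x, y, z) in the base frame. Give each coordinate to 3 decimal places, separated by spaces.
after link 1: o_1 = (3.0000, 0.0000, 4.0000)
after link 2: o_2 = (3.0000, -1.0000, 5.0000)

3.000 -1.000 5.000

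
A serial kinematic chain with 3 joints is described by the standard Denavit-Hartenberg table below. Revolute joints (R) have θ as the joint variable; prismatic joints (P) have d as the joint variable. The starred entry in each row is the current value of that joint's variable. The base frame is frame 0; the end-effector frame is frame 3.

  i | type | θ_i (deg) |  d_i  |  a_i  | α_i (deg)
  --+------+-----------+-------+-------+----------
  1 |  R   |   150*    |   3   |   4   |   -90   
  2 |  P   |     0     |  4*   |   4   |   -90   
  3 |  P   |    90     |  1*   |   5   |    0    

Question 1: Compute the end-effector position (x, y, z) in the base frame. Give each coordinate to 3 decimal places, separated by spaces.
after link 1: o_1 = (-3.4641, 2.0000, 3.0000)
after link 2: o_2 = (-8.9282, 0.5359, 3.0000)
after link 3: o_3 = (-6.4282, 4.8660, 2.0000)

-6.428 4.866 2.000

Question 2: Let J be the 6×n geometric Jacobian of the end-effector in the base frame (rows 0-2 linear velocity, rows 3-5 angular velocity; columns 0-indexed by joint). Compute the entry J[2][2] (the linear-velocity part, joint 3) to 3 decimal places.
-1.000

prismatic axis z_2 = (-0.0000,-0.0000,-1.0000)
J_v[:, 2] = z_2; J_ω[:, 2] = (0,0,0)
entry J[2][2] = -1.0000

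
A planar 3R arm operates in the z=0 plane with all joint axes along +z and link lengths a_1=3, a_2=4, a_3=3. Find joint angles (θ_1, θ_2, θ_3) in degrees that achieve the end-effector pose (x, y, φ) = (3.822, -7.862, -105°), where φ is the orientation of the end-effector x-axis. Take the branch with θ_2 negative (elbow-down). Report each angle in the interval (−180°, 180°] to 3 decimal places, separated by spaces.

wrist centre = target − a_3·(cos φ, sin φ) = (4.5985, -4.9642)
cos θ_2 = (45.7893−3²−4²)/(2·3·4) = 0.8662; θ_2 = -29.9775° (elbow-down)
β = atan2(-4.9642,4.5985) = -47.1905°; ψ = atan2(-1.9986,6.4649) = -17.1792°
θ_1 = β − ψ = -30.0113°
θ_3 = φ − θ_1 − θ_2 = -45.0112° (wrapped to (-180°,180°])

-30.011 -29.978 -45.011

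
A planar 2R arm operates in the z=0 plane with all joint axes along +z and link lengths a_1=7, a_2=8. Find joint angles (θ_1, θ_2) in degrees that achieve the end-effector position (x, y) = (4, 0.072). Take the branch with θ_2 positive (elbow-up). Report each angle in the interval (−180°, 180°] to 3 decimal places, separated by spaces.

cos θ_2 = (16.0052−7²−8²)/(2·7·8) = -0.8660; θ_2 = 150.0000° (elbow-up)
β = atan2(0.0720,4.0000) = 1.0312°; ψ = atan2(4.0000,0.0718) = 88.9717°
θ_1 = β − ψ = -87.9405°

-87.940 150.000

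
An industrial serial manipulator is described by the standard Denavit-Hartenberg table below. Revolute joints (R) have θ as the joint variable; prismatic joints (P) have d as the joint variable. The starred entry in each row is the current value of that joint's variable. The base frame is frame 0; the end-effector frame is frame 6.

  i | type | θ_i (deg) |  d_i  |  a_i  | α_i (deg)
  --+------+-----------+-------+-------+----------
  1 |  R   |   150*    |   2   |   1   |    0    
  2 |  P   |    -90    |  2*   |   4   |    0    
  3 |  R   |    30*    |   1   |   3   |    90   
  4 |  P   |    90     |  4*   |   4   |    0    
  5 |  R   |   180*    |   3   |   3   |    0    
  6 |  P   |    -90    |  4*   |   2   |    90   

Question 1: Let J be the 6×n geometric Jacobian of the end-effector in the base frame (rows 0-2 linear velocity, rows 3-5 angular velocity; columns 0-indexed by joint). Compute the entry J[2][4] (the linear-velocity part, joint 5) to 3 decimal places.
-2.000

axis z_4 = (1.0000,0.0000,0.0000); lever o_n−o_4 = (7.0000,-2.0000,-3.0000)
cross product → J_v[:, 4] = (-0.0000,3.0000,-2.0000)
J_ω[:, 4] = z_4
entry J[2][4] = -2.0000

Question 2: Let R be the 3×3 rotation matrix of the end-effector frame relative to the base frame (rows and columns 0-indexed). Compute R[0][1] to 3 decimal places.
1.000

End-effector y-axis (col 1 of R) = (1.0000,0.0000,-0.0000)
R[0][1] = 1.0000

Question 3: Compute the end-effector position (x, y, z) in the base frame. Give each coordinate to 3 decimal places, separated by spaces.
12.134 4.964 6.000

after link 1: o_1 = (-0.8660, 0.5000, 2.0000)
after link 2: o_2 = (1.1340, 3.9641, 4.0000)
after link 3: o_3 = (1.1340, 6.9641, 5.0000)
after link 4: o_4 = (5.1340, 6.9641, 9.0000)
after link 5: o_5 = (8.1340, 6.9641, 6.0000)
after link 6: o_6 = (12.1340, 4.9641, 6.0000)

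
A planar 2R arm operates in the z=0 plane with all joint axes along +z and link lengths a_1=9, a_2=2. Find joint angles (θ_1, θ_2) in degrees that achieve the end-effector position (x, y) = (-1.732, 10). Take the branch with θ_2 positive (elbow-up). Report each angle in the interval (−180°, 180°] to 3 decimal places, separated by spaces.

90.000 60.000

cos θ_2 = (102.9998−9²−2²)/(2·9·2) = 0.5000; θ_2 = 60.0003° (elbow-up)
β = atan2(10.0000,-1.7320) = 99.8261°; ψ = atan2(1.7321,10.0000) = 9.8265°
θ_1 = β − ψ = 89.9997°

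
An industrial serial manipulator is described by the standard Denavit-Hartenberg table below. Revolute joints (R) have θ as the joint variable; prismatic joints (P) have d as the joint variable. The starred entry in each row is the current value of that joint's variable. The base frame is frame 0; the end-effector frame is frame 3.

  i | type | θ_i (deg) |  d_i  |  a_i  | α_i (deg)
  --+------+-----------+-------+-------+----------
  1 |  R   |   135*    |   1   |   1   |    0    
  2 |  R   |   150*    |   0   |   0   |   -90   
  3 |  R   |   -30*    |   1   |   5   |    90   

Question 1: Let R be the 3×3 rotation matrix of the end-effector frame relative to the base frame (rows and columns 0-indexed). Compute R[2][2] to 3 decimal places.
End-effector z-axis (col 2 of R) = (-0.1294,0.4830,0.8660)
R[2][2] = 0.8660

0.866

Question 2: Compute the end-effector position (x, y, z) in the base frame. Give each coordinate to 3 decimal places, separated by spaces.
after link 1: o_1 = (-0.7071, 0.7071, 1.0000)
after link 2: o_2 = (-0.7071, 0.7071, 1.0000)
after link 3: o_3 = (1.3795, -3.2167, 3.5000)

1.380 -3.217 3.500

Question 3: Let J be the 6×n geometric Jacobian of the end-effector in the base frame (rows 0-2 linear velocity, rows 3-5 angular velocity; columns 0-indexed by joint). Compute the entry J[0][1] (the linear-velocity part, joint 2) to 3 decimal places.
3.924

axis z_1 = (0.0000,0.0000,1.0000); lever o_n−o_1 = (2.0866,-3.9238,2.5000)
cross product → J_v[:, 1] = (3.9238,2.0866,-0.0000)
J_ω[:, 1] = z_1
entry J[0][1] = 3.9238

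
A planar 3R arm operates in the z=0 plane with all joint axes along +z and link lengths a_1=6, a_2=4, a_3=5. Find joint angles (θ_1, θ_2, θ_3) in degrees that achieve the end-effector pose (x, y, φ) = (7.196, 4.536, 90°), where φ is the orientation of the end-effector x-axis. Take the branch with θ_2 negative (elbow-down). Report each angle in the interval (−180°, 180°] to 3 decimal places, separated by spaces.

30.002 -90.003 150.001

wrist centre = target − a_3·(cos φ, sin φ) = (7.1960, -0.4640)
cos θ_2 = (51.9977−6²−4²)/(2·6·4) = -0.0000; θ_2 = -90.0027° (elbow-down)
β = atan2(-0.4640,7.1960) = -3.6893°; ψ = atan2(-4.0000,5.9998) = -33.6909°
θ_1 = β − ψ = 30.0016°
θ_3 = φ − θ_1 − θ_2 = 150.0012° (wrapped to (-180°,180°])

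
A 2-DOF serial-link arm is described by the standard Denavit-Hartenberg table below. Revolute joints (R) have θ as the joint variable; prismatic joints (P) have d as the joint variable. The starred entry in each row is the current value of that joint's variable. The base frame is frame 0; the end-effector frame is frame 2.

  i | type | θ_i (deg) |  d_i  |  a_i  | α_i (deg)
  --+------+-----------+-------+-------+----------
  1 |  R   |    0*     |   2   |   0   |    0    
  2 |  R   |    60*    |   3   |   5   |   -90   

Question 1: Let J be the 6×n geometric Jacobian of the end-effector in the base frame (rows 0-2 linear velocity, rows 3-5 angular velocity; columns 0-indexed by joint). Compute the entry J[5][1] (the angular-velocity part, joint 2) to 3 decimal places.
1.000

axis z_1 = (0.0000,0.0000,1.0000); lever o_n−o_1 = (2.5000,4.3301,3.0000)
cross product → J_v[:, 1] = (-4.3301,2.5000,0.0000)
J_ω[:, 1] = z_1
entry J[5][1] = 1.0000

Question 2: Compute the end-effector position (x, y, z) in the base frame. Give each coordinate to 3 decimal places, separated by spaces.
after link 1: o_1 = (0.0000, 0.0000, 2.0000)
after link 2: o_2 = (2.5000, 4.3301, 5.0000)

2.500 4.330 5.000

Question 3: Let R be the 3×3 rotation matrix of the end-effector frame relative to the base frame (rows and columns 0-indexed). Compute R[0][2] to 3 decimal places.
End-effector z-axis (col 2 of R) = (-0.8660,0.5000,0.0000)
R[0][2] = -0.8660

-0.866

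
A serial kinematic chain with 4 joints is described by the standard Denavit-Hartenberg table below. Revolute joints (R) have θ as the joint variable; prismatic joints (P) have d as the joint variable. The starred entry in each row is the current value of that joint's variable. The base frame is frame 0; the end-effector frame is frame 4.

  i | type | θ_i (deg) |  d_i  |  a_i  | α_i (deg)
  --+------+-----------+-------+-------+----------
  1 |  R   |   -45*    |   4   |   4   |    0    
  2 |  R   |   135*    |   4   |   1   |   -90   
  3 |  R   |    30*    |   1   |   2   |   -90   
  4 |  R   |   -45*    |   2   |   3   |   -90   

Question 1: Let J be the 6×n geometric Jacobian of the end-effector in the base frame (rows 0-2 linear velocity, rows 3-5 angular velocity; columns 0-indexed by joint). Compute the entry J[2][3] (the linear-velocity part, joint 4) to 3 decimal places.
-1.061

axis z_3 = (-0.0000,-0.5000,-0.8660); lever o_n−o_3 = (-2.1213,0.8371,-2.7927)
cross product → J_v[:, 3] = (2.1213,1.8371,-1.0607)
J_ω[:, 3] = z_3
entry J[2][3] = -1.0607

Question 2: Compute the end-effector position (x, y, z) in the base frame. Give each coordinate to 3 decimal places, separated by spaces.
-0.293 0.741 4.207

after link 1: o_1 = (2.8284, -2.8284, 4.0000)
after link 2: o_2 = (2.8284, -1.8284, 8.0000)
after link 3: o_3 = (1.8284, -0.0964, 7.0000)
after link 4: o_4 = (-0.2929, 0.7407, 4.2073)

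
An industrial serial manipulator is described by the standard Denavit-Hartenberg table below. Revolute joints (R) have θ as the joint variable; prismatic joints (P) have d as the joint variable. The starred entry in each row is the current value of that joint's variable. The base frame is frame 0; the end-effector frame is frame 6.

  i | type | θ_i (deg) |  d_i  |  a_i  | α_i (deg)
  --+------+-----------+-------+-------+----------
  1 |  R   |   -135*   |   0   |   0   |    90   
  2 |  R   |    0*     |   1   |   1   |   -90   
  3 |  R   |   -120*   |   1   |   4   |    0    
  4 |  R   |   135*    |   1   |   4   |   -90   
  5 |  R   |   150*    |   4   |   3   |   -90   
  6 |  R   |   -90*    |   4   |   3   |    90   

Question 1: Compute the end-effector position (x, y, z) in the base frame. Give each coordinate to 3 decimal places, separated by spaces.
after link 1: o_1 = (0.0000, 0.0000, 0.0000)
after link 2: o_2 = (-1.4142, -0.0000, 0.0000)
after link 3: o_3 = (-2.4495, 3.8637, 1.0000)
after link 4: o_4 = (-4.4495, 0.3996, 2.0000)
after link 5: o_5 = (0.3136, 0.6496, 0.5000)
after link 6: o_6 = (3.9117, 0.8817, 3.9641)

3.912 0.882 3.964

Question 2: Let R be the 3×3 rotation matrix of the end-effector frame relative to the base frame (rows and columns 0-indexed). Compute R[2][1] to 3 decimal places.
0.866

End-effector y-axis (col 1 of R) = (0.2500,0.4330,0.8660)
R[2][1] = 0.8660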